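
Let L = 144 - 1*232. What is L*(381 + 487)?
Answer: -76384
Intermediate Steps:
L = -88 (L = 144 - 232 = -88)
L*(381 + 487) = -88*(381 + 487) = -88*868 = -76384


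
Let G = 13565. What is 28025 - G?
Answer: 14460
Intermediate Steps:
28025 - G = 28025 - 1*13565 = 28025 - 13565 = 14460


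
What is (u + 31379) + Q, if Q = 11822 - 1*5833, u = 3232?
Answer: 40600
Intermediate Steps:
Q = 5989 (Q = 11822 - 5833 = 5989)
(u + 31379) + Q = (3232 + 31379) + 5989 = 34611 + 5989 = 40600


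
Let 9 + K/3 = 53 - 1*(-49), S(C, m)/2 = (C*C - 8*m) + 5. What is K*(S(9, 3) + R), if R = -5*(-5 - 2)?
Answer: 44361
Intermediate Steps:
S(C, m) = 10 - 16*m + 2*C**2 (S(C, m) = 2*((C*C - 8*m) + 5) = 2*((C**2 - 8*m) + 5) = 2*(5 + C**2 - 8*m) = 10 - 16*m + 2*C**2)
R = 35 (R = -5*(-7) = 35)
K = 279 (K = -27 + 3*(53 - 1*(-49)) = -27 + 3*(53 + 49) = -27 + 3*102 = -27 + 306 = 279)
K*(S(9, 3) + R) = 279*((10 - 16*3 + 2*9**2) + 35) = 279*((10 - 48 + 2*81) + 35) = 279*((10 - 48 + 162) + 35) = 279*(124 + 35) = 279*159 = 44361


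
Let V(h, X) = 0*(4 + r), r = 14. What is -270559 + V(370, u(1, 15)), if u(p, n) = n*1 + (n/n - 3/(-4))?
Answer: -270559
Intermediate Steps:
u(p, n) = 7/4 + n (u(p, n) = n + (1 - 3*(-1/4)) = n + (1 + 3/4) = n + 7/4 = 7/4 + n)
V(h, X) = 0 (V(h, X) = 0*(4 + 14) = 0*18 = 0)
-270559 + V(370, u(1, 15)) = -270559 + 0 = -270559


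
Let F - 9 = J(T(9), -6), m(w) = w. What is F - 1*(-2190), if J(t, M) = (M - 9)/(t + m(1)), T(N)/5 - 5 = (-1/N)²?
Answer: 4640874/2111 ≈ 2198.4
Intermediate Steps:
T(N) = 25 + 5/N² (T(N) = 25 + 5*(-1/N)² = 25 + 5/N²)
J(t, M) = (-9 + M)/(1 + t) (J(t, M) = (M - 9)/(t + 1) = (-9 + M)/(1 + t))
F = 17784/2111 (F = 9 + (-9 - 6)/(1 + (25 + 5/9²)) = 9 - 15/(1 + (25 + 5*(1/81))) = 9 - 15/(1 + (25 + 5/81)) = 9 - 15/(1 + 2030/81) = 9 - 15/(2111/81) = 9 + (81/2111)*(-15) = 9 - 1215/2111 = 17784/2111 ≈ 8.4244)
F - 1*(-2190) = 17784/2111 - 1*(-2190) = 17784/2111 + 2190 = 4640874/2111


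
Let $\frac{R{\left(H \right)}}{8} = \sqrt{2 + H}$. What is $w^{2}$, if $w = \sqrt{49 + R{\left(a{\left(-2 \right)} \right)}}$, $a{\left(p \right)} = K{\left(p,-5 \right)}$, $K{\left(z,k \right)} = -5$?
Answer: $49 + 8 i \sqrt{3} \approx 49.0 + 13.856 i$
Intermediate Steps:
$a{\left(p \right)} = -5$
$R{\left(H \right)} = 8 \sqrt{2 + H}$
$w = \sqrt{49 + 8 i \sqrt{3}}$ ($w = \sqrt{49 + 8 \sqrt{2 - 5}} = \sqrt{49 + 8 \sqrt{-3}} = \sqrt{49 + 8 i \sqrt{3}} \approx 7.0683 + 0.98018 i$)
$w^{2} = \left(\sqrt{49 + 8 i \sqrt{3}}\right)^{2} = 49 + 8 i \sqrt{3}$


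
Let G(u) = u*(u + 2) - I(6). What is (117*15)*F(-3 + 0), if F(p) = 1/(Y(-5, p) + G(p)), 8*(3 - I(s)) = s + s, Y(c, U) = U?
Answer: -1170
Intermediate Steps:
I(s) = 3 - s/4 (I(s) = 3 - (s + s)/8 = 3 - s/4)
G(u) = -3/2 + u*(2 + u) (G(u) = u*(u + 2) - (3 - ¼*6) = u*(2 + u) - (3 - 3/2) = u*(2 + u) - 1*3/2 = u*(2 + u) - 3/2 = -3/2 + u*(2 + u))
F(p) = 1/(-3/2 + p² + 3*p) (F(p) = 1/(p + (-3/2 + p² + 2*p)) = 1/(-3/2 + p² + 3*p))
(117*15)*F(-3 + 0) = (117*15)*(2/(-3 + 2*(-3 + 0)² + 6*(-3 + 0))) = 1755*(2/(-3 + 2*(-3)² + 6*(-3))) = 1755*(2/(-3 + 2*9 - 18)) = 1755*(2/(-3 + 18 - 18)) = 1755*(2/(-3)) = 1755*(2*(-⅓)) = 1755*(-⅔) = -1170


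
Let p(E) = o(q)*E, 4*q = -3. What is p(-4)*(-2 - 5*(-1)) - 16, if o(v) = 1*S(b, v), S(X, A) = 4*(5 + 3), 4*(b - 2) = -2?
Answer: -400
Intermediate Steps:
b = 3/2 (b = 2 + (¼)*(-2) = 2 - ½ = 3/2 ≈ 1.5000)
S(X, A) = 32 (S(X, A) = 4*8 = 32)
q = -¾ (q = (¼)*(-3) = -¾ ≈ -0.75000)
o(v) = 32 (o(v) = 1*32 = 32)
p(E) = 32*E
p(-4)*(-2 - 5*(-1)) - 16 = (32*(-4))*(-2 - 5*(-1)) - 16 = -128*(-2 + 5) - 16 = -128*3 - 16 = -384 - 16 = -400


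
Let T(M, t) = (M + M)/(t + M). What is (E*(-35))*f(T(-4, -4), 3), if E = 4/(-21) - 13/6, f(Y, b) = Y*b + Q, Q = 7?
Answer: 825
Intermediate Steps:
T(M, t) = 2*M/(M + t) (T(M, t) = (2*M)/(M + t) = 2*M/(M + t))
f(Y, b) = 7 + Y*b (f(Y, b) = Y*b + 7 = 7 + Y*b)
E = -33/14 (E = 4*(-1/21) - 13*⅙ = -4/21 - 13/6 = -33/14 ≈ -2.3571)
(E*(-35))*f(T(-4, -4), 3) = (-33/14*(-35))*(7 + (2*(-4)/(-4 - 4))*3) = 165*(7 + (2*(-4)/(-8))*3)/2 = 165*(7 + (2*(-4)*(-⅛))*3)/2 = 165*(7 + 1*3)/2 = 165*(7 + 3)/2 = (165/2)*10 = 825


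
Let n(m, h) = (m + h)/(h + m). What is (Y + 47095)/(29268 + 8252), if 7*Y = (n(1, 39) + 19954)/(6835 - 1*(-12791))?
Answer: 1294005049/1030914528 ≈ 1.2552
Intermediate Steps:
n(m, h) = 1 (n(m, h) = (h + m)/(h + m) = 1)
Y = 19955/137382 (Y = ((1 + 19954)/(6835 - 1*(-12791)))/7 = (19955/(6835 + 12791))/7 = (19955/19626)/7 = (19955*(1/19626))/7 = (⅐)*(19955/19626) = 19955/137382 ≈ 0.14525)
(Y + 47095)/(29268 + 8252) = (19955/137382 + 47095)/(29268 + 8252) = (6470025245/137382)/37520 = (6470025245/137382)*(1/37520) = 1294005049/1030914528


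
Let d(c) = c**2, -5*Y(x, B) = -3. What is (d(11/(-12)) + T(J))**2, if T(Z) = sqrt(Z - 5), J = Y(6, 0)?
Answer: -382987/103680 + 121*I*sqrt(110)/360 ≈ -3.6939 + 3.5252*I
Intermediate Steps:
Y(x, B) = 3/5 (Y(x, B) = -1/5*(-3) = 3/5)
J = 3/5 ≈ 0.60000
T(Z) = sqrt(-5 + Z)
(d(11/(-12)) + T(J))**2 = ((11/(-12))**2 + sqrt(-5 + 3/5))**2 = ((11*(-1/12))**2 + sqrt(-22/5))**2 = ((-11/12)**2 + I*sqrt(110)/5)**2 = (121/144 + I*sqrt(110)/5)**2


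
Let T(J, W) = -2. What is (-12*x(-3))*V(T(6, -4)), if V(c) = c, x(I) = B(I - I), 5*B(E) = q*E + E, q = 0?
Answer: 0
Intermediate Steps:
B(E) = E/5 (B(E) = (0*E + E)/5 = (0 + E)/5 = E/5)
x(I) = 0 (x(I) = (I - I)/5 = (⅕)*0 = 0)
(-12*x(-3))*V(T(6, -4)) = -12*0*(-2) = -1*0*(-2) = 0*(-2) = 0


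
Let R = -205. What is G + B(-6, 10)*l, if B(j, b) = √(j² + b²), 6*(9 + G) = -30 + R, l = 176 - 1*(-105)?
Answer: -289/6 + 562*√34 ≈ 3228.8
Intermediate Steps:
l = 281 (l = 176 + 105 = 281)
G = -289/6 (G = -9 + (-30 - 205)/6 = -9 + (⅙)*(-235) = -9 - 235/6 = -289/6 ≈ -48.167)
B(j, b) = √(b² + j²)
G + B(-6, 10)*l = -289/6 + √(10² + (-6)²)*281 = -289/6 + √(100 + 36)*281 = -289/6 + √136*281 = -289/6 + (2*√34)*281 = -289/6 + 562*√34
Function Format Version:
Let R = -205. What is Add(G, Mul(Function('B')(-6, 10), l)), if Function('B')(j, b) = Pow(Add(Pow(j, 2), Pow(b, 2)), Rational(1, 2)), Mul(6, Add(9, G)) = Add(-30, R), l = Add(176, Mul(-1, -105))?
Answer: Add(Rational(-289, 6), Mul(562, Pow(34, Rational(1, 2)))) ≈ 3228.8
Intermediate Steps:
l = 281 (l = Add(176, 105) = 281)
G = Rational(-289, 6) (G = Add(-9, Mul(Rational(1, 6), Add(-30, -205))) = Add(-9, Mul(Rational(1, 6), -235)) = Add(-9, Rational(-235, 6)) = Rational(-289, 6) ≈ -48.167)
Function('B')(j, b) = Pow(Add(Pow(b, 2), Pow(j, 2)), Rational(1, 2))
Add(G, Mul(Function('B')(-6, 10), l)) = Add(Rational(-289, 6), Mul(Pow(Add(Pow(10, 2), Pow(-6, 2)), Rational(1, 2)), 281)) = Add(Rational(-289, 6), Mul(Pow(Add(100, 36), Rational(1, 2)), 281)) = Add(Rational(-289, 6), Mul(Pow(136, Rational(1, 2)), 281)) = Add(Rational(-289, 6), Mul(Mul(2, Pow(34, Rational(1, 2))), 281)) = Add(Rational(-289, 6), Mul(562, Pow(34, Rational(1, 2))))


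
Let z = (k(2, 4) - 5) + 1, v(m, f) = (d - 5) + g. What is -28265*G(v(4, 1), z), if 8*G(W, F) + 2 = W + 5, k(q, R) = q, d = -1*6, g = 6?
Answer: 28265/4 ≈ 7066.3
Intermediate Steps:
d = -6
v(m, f) = -5 (v(m, f) = (-6 - 5) + 6 = -11 + 6 = -5)
z = -2 (z = (2 - 5) + 1 = -3 + 1 = -2)
G(W, F) = 3/8 + W/8 (G(W, F) = -1/4 + (W + 5)/8 = -1/4 + (5 + W)/8 = -1/4 + (5/8 + W/8) = 3/8 + W/8)
-28265*G(v(4, 1), z) = -28265*(3/8 + (1/8)*(-5)) = -28265*(3/8 - 5/8) = -28265*(-1/4) = 28265/4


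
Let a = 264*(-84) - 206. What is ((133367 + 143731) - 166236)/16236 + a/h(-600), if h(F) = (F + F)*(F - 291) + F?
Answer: 1640329709/240969300 ≈ 6.8072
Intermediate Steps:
a = -22382 (a = -22176 - 206 = -22382)
h(F) = F + 2*F*(-291 + F) (h(F) = (2*F)*(-291 + F) + F = 2*F*(-291 + F) + F = F + 2*F*(-291 + F))
((133367 + 143731) - 166236)/16236 + a/h(-600) = ((133367 + 143731) - 166236)/16236 - 22382*(-1/(600*(-581 + 2*(-600)))) = (277098 - 166236)*(1/16236) - 22382*(-1/(600*(-581 - 1200))) = 110862*(1/16236) - 22382/((-600*(-1781))) = 6159/902 - 22382/1068600 = 6159/902 - 22382*1/1068600 = 6159/902 - 11191/534300 = 1640329709/240969300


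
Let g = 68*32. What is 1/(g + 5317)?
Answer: 1/7493 ≈ 0.00013346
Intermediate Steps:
g = 2176
1/(g + 5317) = 1/(2176 + 5317) = 1/7493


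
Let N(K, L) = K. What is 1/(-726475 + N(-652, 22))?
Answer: -1/727127 ≈ -1.3753e-6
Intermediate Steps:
1/(-726475 + N(-652, 22)) = 1/(-726475 - 652) = 1/(-727127) = -1/727127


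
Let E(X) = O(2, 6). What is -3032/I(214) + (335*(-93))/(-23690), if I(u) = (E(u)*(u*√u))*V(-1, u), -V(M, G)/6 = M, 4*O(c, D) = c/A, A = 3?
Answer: 6231/4738 - 758*√214/11449 ≈ 0.34659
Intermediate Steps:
O(c, D) = c/12 (O(c, D) = (c/3)/4 = c/12)
V(M, G) = -6*M
E(X) = ⅙ (E(X) = (1/12)*2 = ⅙)
I(u) = u^(3/2) (I(u) = ((u*√u)/6)*(-6*(-1)) = (u^(3/2)/6)*6 = u^(3/2))
-3032/I(214) + (335*(-93))/(-23690) = -3032*√214/45796 + (335*(-93))/(-23690) = -3032*√214/45796 - 31155*(-1/23690) = -758*√214/11449 + 6231/4738 = 6231/4738 - 758*√214/11449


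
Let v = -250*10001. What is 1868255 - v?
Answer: 4368505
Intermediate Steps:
v = -2500250
1868255 - v = 1868255 - 1*(-2500250) = 1868255 + 2500250 = 4368505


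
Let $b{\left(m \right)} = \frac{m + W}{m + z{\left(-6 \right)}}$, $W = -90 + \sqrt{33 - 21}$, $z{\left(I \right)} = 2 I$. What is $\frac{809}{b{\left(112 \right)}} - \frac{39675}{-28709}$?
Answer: $\frac{6389375600}{1693831} - \frac{20225 \sqrt{3}}{59} \approx 3178.4$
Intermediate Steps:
$W = -90 + 2 \sqrt{3}$ ($W = -90 + \sqrt{12} = -90 + 2 \sqrt{3} \approx -86.536$)
$b{\left(m \right)} = \frac{-90 + m + 2 \sqrt{3}}{-12 + m}$ ($b{\left(m \right)} = \frac{m - \left(90 - 2 \sqrt{3}\right)}{m + 2 \left(-6\right)} = \frac{-90 + m + 2 \sqrt{3}}{m - 12} = \frac{-90 + m + 2 \sqrt{3}}{-12 + m}$)
$\frac{809}{b{\left(112 \right)}} - \frac{39675}{-28709} = \frac{809}{\frac{1}{-12 + 112} \left(-90 + 112 + 2 \sqrt{3}\right)} - \frac{39675}{-28709} = \frac{809}{\frac{1}{100} \left(22 + 2 \sqrt{3}\right)} - - \frac{39675}{28709} = \frac{809}{\frac{1}{100} \left(22 + 2 \sqrt{3}\right)} + \frac{39675}{28709} = \frac{809}{\frac{11}{50} + \frac{\sqrt{3}}{50}} + \frac{39675}{28709} = \frac{39675}{28709} + \frac{809}{\frac{11}{50} + \frac{\sqrt{3}}{50}}$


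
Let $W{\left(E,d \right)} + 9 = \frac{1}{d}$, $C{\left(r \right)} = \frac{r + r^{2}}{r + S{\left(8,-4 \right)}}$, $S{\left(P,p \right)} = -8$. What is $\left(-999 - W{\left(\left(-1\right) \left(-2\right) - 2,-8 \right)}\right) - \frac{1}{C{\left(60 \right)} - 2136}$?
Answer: $- \frac{212648803}{214824} \approx -989.88$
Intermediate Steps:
$C{\left(r \right)} = \frac{r + r^{2}}{-8 + r}$ ($C{\left(r \right)} = \frac{r + r^{2}}{r - 8} = \frac{r + r^{2}}{-8 + r}$)
$W{\left(E,d \right)} = -9 + \frac{1}{d}$
$\left(-999 - W{\left(\left(-1\right) \left(-2\right) - 2,-8 \right)}\right) - \frac{1}{C{\left(60 \right)} - 2136} = \left(-999 - \left(-9 + \frac{1}{-8}\right)\right) - \frac{1}{\frac{60 \left(1 + 60\right)}{-8 + 60} - 2136} = \left(-999 - \left(-9 - \frac{1}{8}\right)\right) - \frac{1}{60 \cdot \frac{1}{52} \cdot 61 - 2136} = \left(-999 - - \frac{73}{8}\right) - \frac{1}{60 \cdot \frac{1}{52} \cdot 61 - 2136} = \left(-999 + \frac{73}{8}\right) - \frac{1}{\frac{915}{13} - 2136} = - \frac{7919}{8} - \frac{1}{- \frac{26853}{13}} = - \frac{7919}{8} - - \frac{13}{26853} = - \frac{7919}{8} + \frac{13}{26853} = - \frac{212648803}{214824}$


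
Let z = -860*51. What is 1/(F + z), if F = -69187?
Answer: -1/113047 ≈ -8.8459e-6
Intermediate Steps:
z = -43860
1/(F + z) = 1/(-69187 - 43860) = 1/(-113047) = -1/113047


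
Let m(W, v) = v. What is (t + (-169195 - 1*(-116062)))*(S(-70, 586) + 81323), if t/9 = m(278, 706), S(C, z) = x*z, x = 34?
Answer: -4736233413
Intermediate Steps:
S(C, z) = 34*z
t = 6354 (t = 9*706 = 6354)
(t + (-169195 - 1*(-116062)))*(S(-70, 586) + 81323) = (6354 + (-169195 - 1*(-116062)))*(34*586 + 81323) = (6354 + (-169195 + 116062))*(19924 + 81323) = (6354 - 53133)*101247 = -46779*101247 = -4736233413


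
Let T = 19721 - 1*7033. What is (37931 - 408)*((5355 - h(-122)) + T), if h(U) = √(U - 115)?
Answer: 677027489 - 37523*I*√237 ≈ 6.7703e+8 - 5.7766e+5*I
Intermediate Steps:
T = 12688 (T = 19721 - 7033 = 12688)
h(U) = √(-115 + U)
(37931 - 408)*((5355 - h(-122)) + T) = (37931 - 408)*((5355 - √(-115 - 122)) + 12688) = 37523*((5355 - √(-237)) + 12688) = 37523*((5355 - I*√237) + 12688) = 37523*(18043 - I*√237) = 677027489 - 37523*I*√237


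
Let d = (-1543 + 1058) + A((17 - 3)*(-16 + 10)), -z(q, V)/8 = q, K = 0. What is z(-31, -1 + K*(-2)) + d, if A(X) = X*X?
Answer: 6819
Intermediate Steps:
A(X) = X²
z(q, V) = -8*q
d = 6571 (d = (-1543 + 1058) + ((17 - 3)*(-16 + 10))² = -485 + (14*(-6))² = -485 + (-84)² = -485 + 7056 = 6571)
z(-31, -1 + K*(-2)) + d = -8*(-31) + 6571 = 248 + 6571 = 6819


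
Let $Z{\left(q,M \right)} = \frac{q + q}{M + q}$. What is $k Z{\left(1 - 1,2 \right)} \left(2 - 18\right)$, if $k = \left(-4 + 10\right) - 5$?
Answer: $0$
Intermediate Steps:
$Z{\left(q,M \right)} = \frac{2 q}{M + q}$
$k = 1$ ($k = 6 - 5 = 1$)
$k Z{\left(1 - 1,2 \right)} \left(2 - 18\right) = 1 \frac{2 \left(1 - 1\right)}{2 + \left(1 - 1\right)} \left(2 - 18\right) = 1 \cdot 2 \cdot 0 \frac{1}{2 + 0} \left(2 - 18\right) = 1 \cdot 2 \cdot 0 \cdot \frac{1}{2} \left(-16\right) = 1 \cdot 0 \left(-16\right) = 0 \left(-16\right) = 0$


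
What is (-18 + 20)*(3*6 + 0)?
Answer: 36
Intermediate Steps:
(-18 + 20)*(3*6 + 0) = 2*(18 + 0) = 2*18 = 36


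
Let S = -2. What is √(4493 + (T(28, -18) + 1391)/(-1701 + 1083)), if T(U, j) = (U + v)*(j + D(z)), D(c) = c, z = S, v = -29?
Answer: √1715112534/618 ≈ 67.013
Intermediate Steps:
z = -2
T(U, j) = (-29 + U)*(-2 + j) (T(U, j) = (U - 29)*(j - 2) = (-29 + U)*(-2 + j))
√(4493 + (T(28, -18) + 1391)/(-1701 + 1083)) = √(4493 + ((58 - 29*(-18) - 2*28 + 28*(-18)) + 1391)/(-1701 + 1083)) = √(4493 + ((58 + 522 - 56 - 504) + 1391)/(-618)) = √(4493 + (20 + 1391)*(-1/618)) = √(4493 + 1411*(-1/618)) = √(4493 - 1411/618) = √(2775263/618) = √1715112534/618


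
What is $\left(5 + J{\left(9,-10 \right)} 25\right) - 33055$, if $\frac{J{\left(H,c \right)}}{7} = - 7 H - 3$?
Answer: $-44600$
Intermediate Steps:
$J{\left(H,c \right)} = -21 - 49 H$ ($J{\left(H,c \right)} = 7 \left(- 7 H - 3\right) = 7 \left(-3 - 7 H\right) = -21 - 49 H$)
$\left(5 + J{\left(9,-10 \right)} 25\right) - 33055 = \left(5 + \left(-21 - 441\right) 25\right) - 33055 = \left(5 - 11550\right) - 33055 = -11545 - 33055 = -44600$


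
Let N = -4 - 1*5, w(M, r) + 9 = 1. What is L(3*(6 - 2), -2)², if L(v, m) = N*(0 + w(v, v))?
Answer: 5184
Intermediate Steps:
w(M, r) = -8 (w(M, r) = -9 + 1 = -8)
N = -9 (N = -4 - 5 = -9)
L(v, m) = 72 (L(v, m) = -9*(0 - 8) = -9*(-8) = 72)
L(3*(6 - 2), -2)² = 72² = 5184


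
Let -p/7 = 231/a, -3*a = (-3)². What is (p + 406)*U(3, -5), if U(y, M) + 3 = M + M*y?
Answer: -21735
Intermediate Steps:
a = -3 (a = -⅓*(-3)² = -⅓*9 = -3)
p = 539 (p = -1617/(-3) = -1617*(-1)/3 = -7*(-77) = 539)
U(y, M) = -3 + M + M*y (U(y, M) = -3 + (M + M*y) = -3 + M + M*y)
(p + 406)*U(3, -5) = (539 + 406)*(-3 - 5 - 5*3) = 945*(-3 - 5 - 15) = 945*(-23) = -21735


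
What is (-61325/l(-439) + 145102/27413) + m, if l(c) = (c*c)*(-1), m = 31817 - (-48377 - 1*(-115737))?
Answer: -187746183749972/5283060773 ≈ -35537.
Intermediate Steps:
m = -35543 (m = 31817 - (-48377 + 115737) = 31817 - 1*67360 = 31817 - 67360 = -35543)
l(c) = -c² (l(c) = c²*(-1) = -c²)
(-61325/l(-439) + 145102/27413) + m = (-61325/((-1*(-439)²)) + 145102/27413) - 35543 = (-61325/((-1*192721)) + 145102*(1/27413)) - 35543 = (-61325/(-192721) + 145102/27413) - 35543 = (-61325*(-1/192721) + 145102/27413) - 35543 = (61325/192721 + 145102/27413) - 35543 = 29645304767/5283060773 - 35543 = -187746183749972/5283060773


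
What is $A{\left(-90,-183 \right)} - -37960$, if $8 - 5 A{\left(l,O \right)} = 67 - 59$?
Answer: $37960$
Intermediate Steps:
$A{\left(l,O \right)} = 0$ ($A{\left(l,O \right)} = \frac{8}{5} - \frac{67 - 59}{5} = \frac{8}{5} - \frac{8}{5} = 0$)
$A{\left(-90,-183 \right)} - -37960 = 0 - -37960 = 0 + 37960 = 37960$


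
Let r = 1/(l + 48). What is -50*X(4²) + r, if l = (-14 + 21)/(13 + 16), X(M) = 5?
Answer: -349721/1399 ≈ -249.98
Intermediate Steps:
l = 7/29 ≈ 0.24138
r = 29/1399 (r = 1/(7/29 + 48) = 1/(1399/29) = 29/1399 ≈ 0.020729)
-50*X(4²) + r = -50*5 + 29/1399 = -250 + 29/1399 = -349721/1399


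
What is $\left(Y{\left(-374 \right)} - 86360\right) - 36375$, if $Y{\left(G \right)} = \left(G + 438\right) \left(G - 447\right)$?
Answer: $-175279$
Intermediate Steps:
$Y{\left(G \right)} = \left(-447 + G\right) \left(438 + G\right)$ ($Y{\left(G \right)} = \left(438 + G\right) \left(-447 + G\right) = \left(-447 + G\right) \left(438 + G\right)$)
$\left(Y{\left(-374 \right)} - 86360\right) - 36375 = \left(\left(-195786 + \left(-374\right)^{2} - -3366\right) - 86360\right) - 36375 = \left(\left(-195786 + 139876 + 3366\right) - 86360\right) - 36375 = \left(-52544 - 86360\right) - 36375 = -138904 - 36375 = -175279$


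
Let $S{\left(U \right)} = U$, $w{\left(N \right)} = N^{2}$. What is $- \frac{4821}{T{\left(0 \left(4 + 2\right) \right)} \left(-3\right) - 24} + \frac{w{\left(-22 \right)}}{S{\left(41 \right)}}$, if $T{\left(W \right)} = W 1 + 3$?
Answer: $\frac{71211}{451} \approx 157.9$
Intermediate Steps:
$T{\left(W \right)} = 3 + W$ ($T{\left(W \right)} = W + 3 = 3 + W$)
$- \frac{4821}{T{\left(0 \left(4 + 2\right) \right)} \left(-3\right) - 24} + \frac{w{\left(-22 \right)}}{S{\left(41 \right)}} = - \frac{4821}{\left(3 + 0 \left(4 + 2\right)\right) \left(-3\right) - 24} + \frac{\left(-22\right)^{2}}{41} = - \frac{4821}{\left(3 + 0 \cdot 6\right) \left(-3\right) - 24} + 484 \cdot \frac{1}{41} = - \frac{4821}{\left(3 + 0\right) \left(-3\right) - 24} + \frac{484}{41} = - \frac{4821}{3 \left(-3\right) - 24} + \frac{484}{41} = - \frac{4821}{-9 - 24} + \frac{484}{41} = - \frac{4821}{-33} + \frac{484}{41} = \left(-4821\right) \left(- \frac{1}{33}\right) + \frac{484}{41} = \frac{1607}{11} + \frac{484}{41} = \frac{71211}{451}$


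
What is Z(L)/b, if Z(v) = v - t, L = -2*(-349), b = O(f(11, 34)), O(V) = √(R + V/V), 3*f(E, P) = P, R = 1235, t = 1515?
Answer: -817*√309/618 ≈ -23.239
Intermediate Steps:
f(E, P) = P/3
O(V) = 2*√309 (O(V) = √(1235 + V/V) = √(1235 + 1) = √1236 = 2*√309)
b = 2*√309 ≈ 35.157
L = 698
Z(v) = -1515 + v (Z(v) = v - 1*1515 = v - 1515 = -1515 + v)
Z(L)/b = (-1515 + 698)/((2*√309)) = -817*√309/618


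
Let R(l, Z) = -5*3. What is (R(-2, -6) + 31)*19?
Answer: 304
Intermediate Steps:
R(l, Z) = -15
(R(-2, -6) + 31)*19 = (-15 + 31)*19 = 16*19 = 304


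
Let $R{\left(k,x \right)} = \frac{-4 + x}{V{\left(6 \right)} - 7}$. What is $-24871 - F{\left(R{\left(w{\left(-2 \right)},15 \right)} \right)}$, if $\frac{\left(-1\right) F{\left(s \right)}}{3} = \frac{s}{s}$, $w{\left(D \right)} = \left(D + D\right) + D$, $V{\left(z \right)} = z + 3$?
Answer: $-24868$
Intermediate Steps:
$V{\left(z \right)} = 3 + z$
$w{\left(D \right)} = 3 D$ ($w{\left(D \right)} = 2 D + D = 3 D$)
$R{\left(k,x \right)} = -2 + \frac{x}{2}$ ($R{\left(k,x \right)} = \frac{-4 + x}{\left(3 + 6\right) - 7} = \frac{-4 + x}{9 - 7} = \frac{-4 + x}{2} = \left(-4 + x\right) \frac{1}{2} = -2 + \frac{x}{2}$)
$F{\left(s \right)} = -3$ ($F{\left(s \right)} = - 3 \frac{s}{s} = \left(-3\right) 1 = -3$)
$-24871 - F{\left(R{\left(w{\left(-2 \right)},15 \right)} \right)} = -24871 - -3 = -24871 + 3 = -24868$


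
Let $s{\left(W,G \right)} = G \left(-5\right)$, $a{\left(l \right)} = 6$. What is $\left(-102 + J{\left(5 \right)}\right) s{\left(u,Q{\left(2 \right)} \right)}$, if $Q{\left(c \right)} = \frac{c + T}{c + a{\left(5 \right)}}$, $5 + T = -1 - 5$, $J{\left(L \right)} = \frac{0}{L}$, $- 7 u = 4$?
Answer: $- \frac{2295}{4} \approx -573.75$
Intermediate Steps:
$u = - \frac{4}{7}$ ($u = \left(- \frac{1}{7}\right) 4 = - \frac{4}{7} \approx -0.57143$)
$J{\left(L \right)} = 0$
$T = -11$ ($T = -5 - 6 = -11$)
$Q{\left(c \right)} = \frac{-11 + c}{6 + c}$ ($Q{\left(c \right)} = \frac{c - 11}{c + 6} = \frac{-11 + c}{6 + c}$)
$s{\left(W,G \right)} = - 5 G$
$\left(-102 + J{\left(5 \right)}\right) s{\left(u,Q{\left(2 \right)} \right)} = \left(-102 + 0\right) \left(- 5 \frac{-11 + 2}{6 + 2}\right) = - 102 \left(- 5 \cdot \frac{1}{8} \left(-9\right)\right) = - 102 \left(\left(-5\right) \left(- \frac{9}{8}\right)\right) = \left(-102\right) \frac{45}{8} = - \frac{2295}{4}$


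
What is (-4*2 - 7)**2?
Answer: 225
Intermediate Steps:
(-4*2 - 7)**2 = (-8 - 7)**2 = (-15)**2 = 225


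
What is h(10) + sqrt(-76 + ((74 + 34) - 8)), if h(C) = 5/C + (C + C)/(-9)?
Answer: -31/18 + 2*sqrt(6) ≈ 3.1768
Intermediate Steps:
h(C) = 5/C - 2*C/9 (h(C) = 5/C + (2*C)*(-1/9) = 5/C - 2*C/9)
h(10) + sqrt(-76 + ((74 + 34) - 8)) = (5/10 - 2/9*10) + sqrt(-76 + ((74 + 34) - 8)) = (5*(1/10) - 20/9) + sqrt(-76 + (108 - 8)) = (1/2 - 20/9) + sqrt(-76 + 100) = -31/18 + sqrt(24) = -31/18 + 2*sqrt(6)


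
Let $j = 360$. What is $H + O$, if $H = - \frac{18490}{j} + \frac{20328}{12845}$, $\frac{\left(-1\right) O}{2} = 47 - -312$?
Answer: $- \frac{50719451}{66060} \approx -767.78$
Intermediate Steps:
$O = -718$ ($O = - 2 \left(47 - -312\right) = - 2 \left(47 + 312\right) = \left(-2\right) 359 = -718$)
$H = - \frac{3288371}{66060}$ ($H = - \frac{18490}{360} + \frac{20328}{12845} = \left(-18490\right) \frac{1}{360} + 20328 \cdot \frac{1}{12845} = - \frac{1849}{36} + \frac{2904}{1835} = - \frac{3288371}{66060} \approx -49.779$)
$H + O = - \frac{3288371}{66060} - 718 = - \frac{50719451}{66060}$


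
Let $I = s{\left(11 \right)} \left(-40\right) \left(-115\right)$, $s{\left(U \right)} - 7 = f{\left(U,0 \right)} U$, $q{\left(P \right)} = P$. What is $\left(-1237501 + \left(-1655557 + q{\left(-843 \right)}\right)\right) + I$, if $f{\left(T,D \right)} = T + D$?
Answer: $-2305101$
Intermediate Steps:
$f{\left(T,D \right)} = D + T$
$s{\left(U \right)} = 7 + U^{2}$ ($s{\left(U \right)} = 7 + \left(0 + U\right) U = 7 + U U = 7 + U^{2}$)
$I = 588800$ ($I = \left(7 + 11^{2}\right) \left(-40\right) \left(-115\right) = \left(7 + 121\right) \left(-40\right) \left(-115\right) = 128 \left(-40\right) \left(-115\right) = \left(-5120\right) \left(-115\right) = 588800$)
$\left(-1237501 + \left(-1655557 + q{\left(-843 \right)}\right)\right) + I = \left(-1237501 - 1656400\right) + 588800 = -2893901 + 588800 = -2305101$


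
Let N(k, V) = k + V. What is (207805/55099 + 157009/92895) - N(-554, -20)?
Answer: 269629916876/465311055 ≈ 579.46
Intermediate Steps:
N(k, V) = V + k
(207805/55099 + 157009/92895) - N(-554, -20) = (207805/55099 + 157009/92895) - (-20 - 554) = (207805*(1/55099) + 157009*(1/92895)) - 1*(-574) = (207805/55099 + 157009/92895) + 574 = 2541371306/465311055 + 574 = 269629916876/465311055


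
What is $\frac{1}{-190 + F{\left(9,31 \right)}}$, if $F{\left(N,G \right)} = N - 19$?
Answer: $- \frac{1}{200} \approx -0.005$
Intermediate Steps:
$F{\left(N,G \right)} = -19 + N$
$\frac{1}{-190 + F{\left(9,31 \right)}} = \frac{1}{-190 + \left(-19 + 9\right)} = \frac{1}{-190 - 10} = \frac{1}{-200} = - \frac{1}{200}$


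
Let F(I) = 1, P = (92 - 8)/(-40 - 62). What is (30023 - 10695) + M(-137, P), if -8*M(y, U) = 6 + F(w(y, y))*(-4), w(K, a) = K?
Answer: 77311/4 ≈ 19328.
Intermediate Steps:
P = -14/17 (P = 84/(-102) = 84*(-1/102) = -14/17 ≈ -0.82353)
M(y, U) = -¼ (M(y, U) = -(6 + 1*(-4))/8 = -(6 - 4)/8 = -⅛*2 = -¼)
(30023 - 10695) + M(-137, P) = (30023 - 10695) - ¼ = 19328 - ¼ = 77311/4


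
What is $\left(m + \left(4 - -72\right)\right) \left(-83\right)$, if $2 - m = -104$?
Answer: $-15106$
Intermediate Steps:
$m = 106$ ($m = 2 - -104 = 2 + 104 = 106$)
$\left(m + \left(4 - -72\right)\right) \left(-83\right) = \left(106 + \left(4 - -72\right)\right) \left(-83\right) = \left(106 + \left(4 + 72\right)\right) \left(-83\right) = \left(106 + 76\right) \left(-83\right) = 182 \left(-83\right) = -15106$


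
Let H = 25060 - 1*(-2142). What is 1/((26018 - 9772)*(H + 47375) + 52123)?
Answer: 1/1211630065 ≈ 8.2533e-10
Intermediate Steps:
H = 27202 (H = 25060 + 2142 = 27202)
1/((26018 - 9772)*(H + 47375) + 52123) = 1/((26018 - 9772)*(27202 + 47375) + 52123) = 1/(16246*74577 + 52123) = 1/(1211577942 + 52123) = 1/1211630065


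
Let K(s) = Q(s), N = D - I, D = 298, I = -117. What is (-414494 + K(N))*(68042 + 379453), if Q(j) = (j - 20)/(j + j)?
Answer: -30790307407875/166 ≈ -1.8548e+11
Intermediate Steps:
N = 415 (N = 298 - 1*(-117) = 298 + 117 = 415)
Q(j) = (-20 + j)/(2*j) (Q(j) = (-20 + j)/((2*j)) = (-20 + j)*(1/(2*j)) = (-20 + j)/(2*j))
K(s) = (-20 + s)/(2*s)
(-414494 + K(N))*(68042 + 379453) = (-414494 + (½)*(-20 + 415)/415)*(68042 + 379453) = (-414494 + (½)*(1/415)*395)*447495 = (-414494 + 79/166)*447495 = -68805925/166*447495 = -30790307407875/166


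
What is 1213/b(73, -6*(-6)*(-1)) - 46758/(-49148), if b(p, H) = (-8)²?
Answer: 15652259/786368 ≈ 19.904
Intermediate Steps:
b(p, H) = 64
1213/b(73, -6*(-6)*(-1)) - 46758/(-49148) = 1213/64 - 46758/(-49148) = 1213*(1/64) - 46758*(-1/49148) = 1213/64 + 23379/24574 = 15652259/786368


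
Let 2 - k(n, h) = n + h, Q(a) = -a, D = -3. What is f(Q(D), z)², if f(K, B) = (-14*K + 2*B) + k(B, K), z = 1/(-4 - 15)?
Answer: 669124/361 ≈ 1853.5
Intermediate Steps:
z = -1/19 (z = 1/(-19) = -1/19 ≈ -0.052632)
k(n, h) = 2 - h - n (k(n, h) = 2 - (n + h) = 2 - (h + n) = 2 + (-h - n) = 2 - h - n)
f(K, B) = 2 + B - 15*K (f(K, B) = (-14*K + 2*B) + (2 - K - B) = (-14*K + 2*B) + (2 - B - K) = 2 + B - 15*K)
f(Q(D), z)² = (2 - 1/19 - (-15)*(-3))² = (2 - 1/19 - 15*3)² = (2 - 1/19 - 45)² = (-818/19)² = 669124/361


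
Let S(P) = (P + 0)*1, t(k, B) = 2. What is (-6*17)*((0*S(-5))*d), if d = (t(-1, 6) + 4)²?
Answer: 0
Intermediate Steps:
S(P) = P (S(P) = P*1 = P)
d = 36 (d = (2 + 4)² = 6² = 36)
(-6*17)*((0*S(-5))*d) = (-6*17)*((0*(-5))*36) = -0*36 = -102*0 = 0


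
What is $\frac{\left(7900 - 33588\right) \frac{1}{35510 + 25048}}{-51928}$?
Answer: $\frac{3211}{393081978} \approx 8.1688 \cdot 10^{-6}$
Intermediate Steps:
$\frac{\left(7900 - 33588\right) \frac{1}{35510 + 25048}}{-51928} = - \frac{25688}{60558} \left(- \frac{1}{51928}\right) = \left(-25688\right) \frac{1}{60558} \left(- \frac{1}{51928}\right) = \left(- \frac{12844}{30279}\right) \left(- \frac{1}{51928}\right) = \frac{3211}{393081978}$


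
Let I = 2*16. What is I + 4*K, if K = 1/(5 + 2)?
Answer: 228/7 ≈ 32.571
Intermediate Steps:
I = 32
K = ⅐ (K = 1/7 = (⅐)*1 = ⅐ ≈ 0.14286)
I + 4*K = 32 + 4*(⅐) = 32 + 4/7 = 228/7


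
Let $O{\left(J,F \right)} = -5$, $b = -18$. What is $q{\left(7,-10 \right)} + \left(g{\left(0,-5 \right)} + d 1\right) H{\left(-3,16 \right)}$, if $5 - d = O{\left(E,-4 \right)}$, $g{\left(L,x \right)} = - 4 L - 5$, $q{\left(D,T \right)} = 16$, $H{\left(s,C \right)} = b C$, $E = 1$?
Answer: $-1424$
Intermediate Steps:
$H{\left(s,C \right)} = - 18 C$
$g{\left(L,x \right)} = -5 - 4 L$
$d = 10$ ($d = 5 - -5 = 5 + 5 = 10$)
$q{\left(7,-10 \right)} + \left(g{\left(0,-5 \right)} + d 1\right) H{\left(-3,16 \right)} = 16 + \left(\left(-5 - 0\right) + 10 \cdot 1\right) \left(\left(-18\right) 16\right) = 16 + \left(\left(-5 + 0\right) + 10\right) \left(-288\right) = 16 + \left(-5 + 10\right) \left(-288\right) = 16 + 5 \left(-288\right) = 16 - 1440 = -1424$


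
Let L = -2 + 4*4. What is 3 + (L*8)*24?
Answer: 2691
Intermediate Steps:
L = 14 (L = -2 + 16 = 14)
3 + (L*8)*24 = 3 + (14*8)*24 = 3 + 112*24 = 3 + 2688 = 2691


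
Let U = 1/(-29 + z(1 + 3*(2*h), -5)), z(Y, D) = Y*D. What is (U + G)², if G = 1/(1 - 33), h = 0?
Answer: 1089/295936 ≈ 0.0036798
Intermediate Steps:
z(Y, D) = D*Y
U = -1/34 (U = 1/(-29 - 5*(1 + 3*(2*0))) = 1/(-29 - 5*(1 + 3*0)) = 1/(-29 - 5*(1 + 0)) = 1/(-29 - 5*1) = 1/(-29 - 5) = 1/(-34) = -1/34 ≈ -0.029412)
G = -1/32 (G = 1/(-32) = -1/32 ≈ -0.031250)
(U + G)² = (-1/34 - 1/32)² = (-33/544)² = 1089/295936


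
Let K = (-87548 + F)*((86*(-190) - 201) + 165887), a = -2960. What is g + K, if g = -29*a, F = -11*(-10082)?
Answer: 3487912324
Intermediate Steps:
F = 110902
g = 85840 (g = -29*(-2960) = 85840)
K = 3487826484 (K = (-87548 + 110902)*((86*(-190) - 201) + 165887) = 23354*((-16340 - 201) + 165887) = 23354*(-16541 + 165887) = 23354*149346 = 3487826484)
g + K = 85840 + 3487826484 = 3487912324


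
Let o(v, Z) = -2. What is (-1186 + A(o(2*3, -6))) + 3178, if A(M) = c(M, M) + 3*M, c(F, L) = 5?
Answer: 1991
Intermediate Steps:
A(M) = 5 + 3*M
(-1186 + A(o(2*3, -6))) + 3178 = (-1186 + (5 + 3*(-2))) + 3178 = (-1186 + (5 - 6)) + 3178 = (-1186 - 1) + 3178 = -1187 + 3178 = 1991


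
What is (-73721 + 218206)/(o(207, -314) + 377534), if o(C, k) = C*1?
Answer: 144485/377741 ≈ 0.38250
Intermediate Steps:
o(C, k) = C
(-73721 + 218206)/(o(207, -314) + 377534) = (-73721 + 218206)/(207 + 377534) = 144485/377741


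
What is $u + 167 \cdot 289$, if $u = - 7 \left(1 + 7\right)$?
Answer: $48207$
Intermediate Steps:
$u = -56$ ($u = \left(-7\right) 8 = -56$)
$u + 167 \cdot 289 = -56 + 167 \cdot 289 = -56 + 48263 = 48207$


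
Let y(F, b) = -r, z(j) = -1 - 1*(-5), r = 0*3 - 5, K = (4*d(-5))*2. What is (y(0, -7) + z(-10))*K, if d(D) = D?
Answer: -360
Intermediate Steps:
K = -40 (K = (4*(-5))*2 = -20*2 = -40)
r = -5 (r = 0 - 5 = -5)
z(j) = 4 (z(j) = -1 + 5 = 4)
y(F, b) = 5 (y(F, b) = -1*(-5) = 5)
(y(0, -7) + z(-10))*K = (5 + 4)*(-40) = 9*(-40) = -360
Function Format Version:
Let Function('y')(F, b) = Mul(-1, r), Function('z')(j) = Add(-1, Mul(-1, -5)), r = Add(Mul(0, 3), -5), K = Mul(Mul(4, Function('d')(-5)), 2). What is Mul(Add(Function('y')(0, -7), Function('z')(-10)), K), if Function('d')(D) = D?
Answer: -360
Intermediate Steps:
K = -40 (K = Mul(Mul(4, -5), 2) = Mul(-20, 2) = -40)
r = -5 (r = Add(0, -5) = -5)
Function('z')(j) = 4 (Function('z')(j) = Add(-1, 5) = 4)
Function('y')(F, b) = 5 (Function('y')(F, b) = Mul(-1, -5) = 5)
Mul(Add(Function('y')(0, -7), Function('z')(-10)), K) = Mul(Add(5, 4), -40) = Mul(9, -40) = -360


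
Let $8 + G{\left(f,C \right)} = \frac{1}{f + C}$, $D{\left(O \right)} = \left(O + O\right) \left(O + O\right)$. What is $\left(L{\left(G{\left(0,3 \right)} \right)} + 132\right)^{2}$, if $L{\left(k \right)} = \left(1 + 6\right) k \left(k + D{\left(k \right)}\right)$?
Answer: $\frac{106277956009}{729} \approx 1.4579 \cdot 10^{8}$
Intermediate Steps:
$D{\left(O \right)} = 4 O^{2}$ ($D{\left(O \right)} = 2 O 2 O = 4 O^{2}$)
$G{\left(f,C \right)} = -8 + \frac{1}{C + f}$ ($G{\left(f,C \right)} = -8 + \frac{1}{f + C} = -8 + \frac{1}{C + f}$)
$L{\left(k \right)} = 7 k \left(k + 4 k^{2}\right)$ ($L{\left(k \right)} = \left(1 + 6\right) k \left(k + 4 k^{2}\right) = 7 k \left(k + 4 k^{2}\right)$)
$\left(L{\left(G{\left(0,3 \right)} \right)} + 132\right)^{2} = \left(\left(\frac{1 - 24 - 0}{3 + 0}\right)^{2} \left(7 + 28 \frac{1 - 24 - 0}{3 + 0}\right) + 132\right)^{2} = \left(\left(\frac{1 - 24 + 0}{3}\right)^{2} \left(7 + 28 \frac{1 - 24 + 0}{3}\right) + 132\right)^{2} = \left(\left(\frac{1}{3} \left(-23\right)\right)^{2} \left(7 + 28 \cdot \frac{1}{3} \left(-23\right)\right) + 132\right)^{2} = \left(\left(- \frac{23}{3}\right)^{2} \left(7 + 28 \left(- \frac{23}{3}\right)\right) + 132\right)^{2} = \left(\frac{529 \left(7 - \frac{644}{3}\right)}{9} + 132\right)^{2} = \left(\frac{529}{9} \left(- \frac{623}{3}\right) + 132\right)^{2} = \left(- \frac{329567}{27} + 132\right)^{2} = \left(- \frac{326003}{27}\right)^{2} = \frac{106277956009}{729}$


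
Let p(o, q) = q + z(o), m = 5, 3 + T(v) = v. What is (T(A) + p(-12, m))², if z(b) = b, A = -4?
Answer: 196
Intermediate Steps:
T(v) = -3 + v
p(o, q) = o + q (p(o, q) = q + o = o + q)
(T(A) + p(-12, m))² = ((-3 - 4) + (-12 + 5))² = (-7 - 7)² = (-14)² = 196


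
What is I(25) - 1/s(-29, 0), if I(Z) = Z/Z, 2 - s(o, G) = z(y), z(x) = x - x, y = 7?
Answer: 1/2 ≈ 0.50000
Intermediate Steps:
z(x) = 0
s(o, G) = 2 (s(o, G) = 2 - 1*0 = 2 + 0 = 2)
I(Z) = 1
I(25) - 1/s(-29, 0) = 1 - 1/2 = 1/2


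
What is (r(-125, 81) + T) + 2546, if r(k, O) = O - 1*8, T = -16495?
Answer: -13876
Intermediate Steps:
r(k, O) = -8 + O (r(k, O) = O - 8 = -8 + O)
(r(-125, 81) + T) + 2546 = ((-8 + 81) - 16495) + 2546 = (73 - 16495) + 2546 = -16422 + 2546 = -13876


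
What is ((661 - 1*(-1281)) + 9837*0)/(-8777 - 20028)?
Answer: -1942/28805 ≈ -0.067419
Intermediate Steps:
((661 - 1*(-1281)) + 9837*0)/(-8777 - 20028) = ((661 + 1281) + 0)/(-28805) = (1942 + 0)*(-1/28805) = 1942*(-1/28805) = -1942/28805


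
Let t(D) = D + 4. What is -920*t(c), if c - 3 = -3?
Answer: -3680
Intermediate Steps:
c = 0 (c = 3 - 3 = 0)
t(D) = 4 + D
-920*t(c) = -920*(4 + 0) = -920*4 = -3680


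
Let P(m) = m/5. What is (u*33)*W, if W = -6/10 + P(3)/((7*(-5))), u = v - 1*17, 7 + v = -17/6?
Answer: 13662/25 ≈ 546.48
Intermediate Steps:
P(m) = m/5 (P(m) = m*(⅕) = m/5)
v = -59/6 (v = -7 - 17/6 = -59/6 ≈ -9.8333)
u = -161/6 (u = -59/6 - 1*17 = -59/6 - 17 = -161/6 ≈ -26.833)
W = -108/175 (W = -6/10 + ((⅕)*3)/((7*(-5))) = -6*⅒ + (⅗)/(-35) = -⅗ + (⅗)*(-1/35) = -⅗ - 3/175 = -108/175 ≈ -0.61714)
(u*33)*W = -161/6*33*(-108/175) = -1771/2*(-108/175) = 13662/25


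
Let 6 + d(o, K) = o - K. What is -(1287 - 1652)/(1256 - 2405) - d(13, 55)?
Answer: 54787/1149 ≈ 47.682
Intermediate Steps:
d(o, K) = -6 + o - K (d(o, K) = -6 + (o - K) = -6 + o - K)
-(1287 - 1652)/(1256 - 2405) - d(13, 55) = -(1287 - 1652)/(1256 - 2405) - (-6 + 13 - 1*55) = -(-365)/(-1149) - (-6 + 13 - 55) = -(-365)*(-1)/1149 - 1*(-48) = -1*365/1149 + 48 = -365/1149 + 48 = 54787/1149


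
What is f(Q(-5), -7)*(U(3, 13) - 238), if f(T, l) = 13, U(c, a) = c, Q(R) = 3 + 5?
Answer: -3055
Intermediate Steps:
Q(R) = 8
f(Q(-5), -7)*(U(3, 13) - 238) = 13*(3 - 238) = 13*(-235) = -3055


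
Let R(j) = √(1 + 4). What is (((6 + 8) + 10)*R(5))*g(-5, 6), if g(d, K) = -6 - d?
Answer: -24*√5 ≈ -53.666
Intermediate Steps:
R(j) = √5
(((6 + 8) + 10)*R(5))*g(-5, 6) = (((6 + 8) + 10)*√5)*(-6 - 1*(-5)) = ((14 + 10)*√5)*(-6 + 5) = (24*√5)*(-1) = -24*√5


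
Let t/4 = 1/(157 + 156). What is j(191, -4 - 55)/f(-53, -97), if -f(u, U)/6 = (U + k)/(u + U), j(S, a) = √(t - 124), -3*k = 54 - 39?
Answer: -175*I*√6886/5321 ≈ -2.7292*I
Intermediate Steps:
t = 4/313 (t = 4/(157 + 156) = 4/313 ≈ 0.012780)
k = -5 (k = -(54 - 39)/3 = -⅓*15 = -5)
j(S, a) = 42*I*√6886/313 (j(S, a) = √(4/313 - 124) = √(-38808/313) = 42*I*√6886/313)
f(u, U) = -6*(-5 + U)/(U + u) (f(u, U) = -6*(U - 5)/(u + U) = -6*(-5 + U)/(U + u))
j(191, -4 - 55)/f(-53, -97) = (42*I*√6886/313)/((6*(5 - 1*(-97))/(-97 - 53))) = (42*I*√6886/313)/((6*(5 + 97)/(-150))) = (42*I*√6886/313)/((6*(-1/150)*102)) = (42*I*√6886/313)/(-102/25) = (42*I*√6886/313)*(-25/102) = -175*I*√6886/5321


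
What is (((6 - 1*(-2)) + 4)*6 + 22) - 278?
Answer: -184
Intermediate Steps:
(((6 - 1*(-2)) + 4)*6 + 22) - 278 = (((6 + 2) + 4)*6 + 22) - 278 = ((8 + 4)*6 + 22) - 278 = (12*6 + 22) - 278 = (72 + 22) - 278 = 94 - 278 = -184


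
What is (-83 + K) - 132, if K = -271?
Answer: -486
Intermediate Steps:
(-83 + K) - 132 = (-83 - 271) - 132 = -354 - 132 = -486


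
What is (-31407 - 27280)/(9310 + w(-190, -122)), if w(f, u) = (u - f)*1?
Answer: -58687/9378 ≈ -6.2579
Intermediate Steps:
w(f, u) = u - f
(-31407 - 27280)/(9310 + w(-190, -122)) = (-31407 - 27280)/(9310 + (-122 - 1*(-190))) = -58687/(9310 + (-122 + 190)) = -58687/(9310 + 68) = -58687/9378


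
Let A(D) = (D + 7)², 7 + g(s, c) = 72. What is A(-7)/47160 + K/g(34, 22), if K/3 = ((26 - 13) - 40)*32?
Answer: -2592/65 ≈ -39.877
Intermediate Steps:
g(s, c) = 65 (g(s, c) = -7 + 72 = 65)
A(D) = (7 + D)²
K = -2592 (K = 3*(((26 - 13) - 40)*32) = 3*((13 - 40)*32) = 3*(-27*32) = 3*(-864) = -2592)
A(-7)/47160 + K/g(34, 22) = (7 - 7)²/47160 - 2592/65 = 0²*(1/47160) - 2592*1/65 = 0*(1/47160) - 2592/65 = 0 - 2592/65 = -2592/65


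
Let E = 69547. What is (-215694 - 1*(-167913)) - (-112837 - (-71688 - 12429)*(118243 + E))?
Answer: -15796266374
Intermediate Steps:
(-215694 - 1*(-167913)) - (-112837 - (-71688 - 12429)*(118243 + E)) = (-215694 - 1*(-167913)) - (-112837 - (-71688 - 12429)*(118243 + 69547)) = (-215694 + 167913) - (-112837 - (-84117)*187790) = -47781 - (-112837 - 1*(-15796331430)) = -47781 - (-112837 + 15796331430) = -47781 - 1*15796218593 = -47781 - 15796218593 = -15796266374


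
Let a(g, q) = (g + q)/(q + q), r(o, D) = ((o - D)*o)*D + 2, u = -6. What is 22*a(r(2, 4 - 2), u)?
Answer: 22/3 ≈ 7.3333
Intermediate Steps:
r(o, D) = 2 + D*o*(o - D) (r(o, D) = (o*(o - D))*D + 2 = D*o*(o - D) + 2 = 2 + D*o*(o - D))
a(g, q) = (g + q)/(2*q) (a(g, q) = (g + q)/((2*q)) = (g + q)*(1/(2*q)) = (g + q)/(2*q))
22*a(r(2, 4 - 2), u) = 22*((½)*((2 + (4 - 2)*2² - 1*2*(4 - 2)²) - 6)/(-6)) = 22*((½)*(-⅙)*((2 + 2*4 - 1*2*2²) - 6)) = 22*((½)*(-⅙)*((2 + 8 - 1*2*4) - 6)) = 22*((½)*(-⅙)*((2 + 8 - 8) - 6)) = 22*((½)*(-⅙)*(2 - 6)) = 22*((½)*(-⅙)*(-4)) = 22*(⅓) = 22/3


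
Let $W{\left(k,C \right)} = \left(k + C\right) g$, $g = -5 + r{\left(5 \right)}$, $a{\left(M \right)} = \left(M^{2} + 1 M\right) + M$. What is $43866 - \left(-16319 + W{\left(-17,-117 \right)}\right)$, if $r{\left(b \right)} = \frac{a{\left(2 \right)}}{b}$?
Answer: $\frac{298647}{5} \approx 59729.0$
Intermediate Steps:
$a{\left(M \right)} = M^{2} + 2 M$ ($a{\left(M \right)} = \left(M^{2} + M\right) + M = \left(M + M^{2}\right) + M = M^{2} + 2 M$)
$r{\left(b \right)} = \frac{8}{b}$ ($r{\left(b \right)} = \frac{2 \left(2 + 2\right)}{b} = \frac{2 \cdot 4}{b} = \frac{8}{b}$)
$g = - \frac{17}{5}$ ($g = -5 + \frac{8}{5} = - \frac{17}{5} \approx -3.4$)
$W{\left(k,C \right)} = - \frac{17 C}{5} - \frac{17 k}{5}$ ($W{\left(k,C \right)} = \left(k + C\right) \left(- \frac{17}{5}\right) = \left(C + k\right) \left(- \frac{17}{5}\right) = - \frac{17 C}{5} - \frac{17 k}{5}$)
$43866 - \left(-16319 + W{\left(-17,-117 \right)}\right) = 43866 - \left(-16319 + \frac{289}{5} + \frac{1989}{5}\right) = 43866 + \left(16319 - \left(\frac{1989}{5} + \frac{289}{5}\right)\right) = 43866 + \left(16319 - \frac{2278}{5}\right) = 43866 + \frac{79317}{5} = \frac{298647}{5}$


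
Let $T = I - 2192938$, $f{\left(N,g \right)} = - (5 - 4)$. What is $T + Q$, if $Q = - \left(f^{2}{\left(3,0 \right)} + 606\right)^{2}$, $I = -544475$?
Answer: $-3105862$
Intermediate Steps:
$f{\left(N,g \right)} = -1$ ($f{\left(N,g \right)} = \left(-1\right) 1 = -1$)
$T = -2737413$ ($T = -544475 - 2192938 = -2737413$)
$Q = -368449$ ($Q = - \left(\left(-1\right)^{2} + 606\right)^{2} = - \left(1 + 606\right)^{2} = - 607^{2} = \left(-1\right) 368449 = -368449$)
$T + Q = -2737413 - 368449 = -3105862$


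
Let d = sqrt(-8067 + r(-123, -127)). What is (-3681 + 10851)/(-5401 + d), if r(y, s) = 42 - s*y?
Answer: -38725170/29194447 - 7170*I*sqrt(23646)/29194447 ≈ -1.3265 - 0.037766*I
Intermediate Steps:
r(y, s) = 42 - s*y
d = I*sqrt(23646) (d = sqrt(-8067 + (42 - 1*(-127)*(-123))) = sqrt(-8067 + (42 - 15621)) = sqrt(-8067 - 15579) = sqrt(-23646) = I*sqrt(23646) ≈ 153.77*I)
(-3681 + 10851)/(-5401 + d) = (-3681 + 10851)/(-5401 + I*sqrt(23646)) = 7170/(-5401 + I*sqrt(23646))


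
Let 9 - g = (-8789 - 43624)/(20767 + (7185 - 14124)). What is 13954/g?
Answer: 192955912/176865 ≈ 1091.0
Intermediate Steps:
g = 176865/13828 (g = 9 - (-8789 - 43624)/(20767 + (7185 - 14124)) = 9 - (-52413)/(20767 - 6939) = 9 - (-52413)/13828 = 9 - 1*(-52413/13828) = 9 + 52413/13828 = 176865/13828 ≈ 12.790)
13954/g = 13954/(176865/13828) = 13954*(13828/176865) = 192955912/176865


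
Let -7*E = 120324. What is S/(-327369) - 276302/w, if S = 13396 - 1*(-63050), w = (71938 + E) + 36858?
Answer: -113698301779/34987452752 ≈ -3.2497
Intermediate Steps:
E = -120324/7 (E = -⅐*120324 = -120324/7 ≈ -17189.)
w = 641248/7 (w = (71938 - 120324/7) + 36858 = 383242/7 + 36858 = 641248/7 ≈ 91607.)
S = 76446 (S = 13396 + 63050 = 76446)
S/(-327369) - 276302/w = 76446/(-327369) - 276302/641248/7 = 76446*(-1/327369) - 276302*7/641248 = -25482/109123 - 967057/320624 = -113698301779/34987452752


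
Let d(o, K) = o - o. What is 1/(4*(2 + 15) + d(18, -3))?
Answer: 1/68 ≈ 0.014706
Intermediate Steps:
d(o, K) = 0
1/(4*(2 + 15) + d(18, -3)) = 1/(4*(2 + 15) + 0) = 1/(4*17 + 0) = 1/(68 + 0) = 1/68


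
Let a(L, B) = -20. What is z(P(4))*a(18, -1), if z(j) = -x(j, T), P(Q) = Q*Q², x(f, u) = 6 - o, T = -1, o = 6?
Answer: 0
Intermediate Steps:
x(f, u) = 0 (x(f, u) = 6 - 1*6 = 6 - 6 = 0)
P(Q) = Q³
z(j) = 0 (z(j) = -1*0 = 0)
z(P(4))*a(18, -1) = 0*(-20) = 0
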